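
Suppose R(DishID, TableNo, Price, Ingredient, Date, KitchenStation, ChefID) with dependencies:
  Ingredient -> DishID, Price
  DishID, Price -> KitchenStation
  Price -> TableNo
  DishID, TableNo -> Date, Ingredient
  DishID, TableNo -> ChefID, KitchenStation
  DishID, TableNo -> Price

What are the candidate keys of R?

{DishID, Price}, {DishID, TableNo}, {Ingredient}

{Ingredient}⁺ = {ChefID, Date, DishID, Ingredient, KitchenStation, Price, TableNo} — all of the relation — so {Ingredient} is a candidate key.
{DishID, Price}⁺ = {ChefID, Date, DishID, Ingredient, KitchenStation, Price, TableNo} — all of the relation — so {DishID, Price} is a candidate key.
{DishID, TableNo}⁺ = {ChefID, Date, DishID, Ingredient, KitchenStation, Price, TableNo} — all of the relation — so {DishID, TableNo} is a candidate key.
No proper subset of any of these is a key, and no other minimal superkey exists.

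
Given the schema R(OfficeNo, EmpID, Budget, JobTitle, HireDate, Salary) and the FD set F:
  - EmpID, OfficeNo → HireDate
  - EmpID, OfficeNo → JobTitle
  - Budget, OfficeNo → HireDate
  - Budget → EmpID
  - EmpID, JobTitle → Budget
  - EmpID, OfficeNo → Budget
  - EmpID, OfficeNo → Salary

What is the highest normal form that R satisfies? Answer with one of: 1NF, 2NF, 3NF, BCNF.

Candidate keys: {Budget, OfficeNo}, {EmpID, OfficeNo}. Prime attributes: {Budget, EmpID, OfficeNo}.
Budget → EmpID breaks BCNF: {Budget}⁺ = {Budget, EmpID}, so {Budget} is not a superkey.
Since {EmpID} ⊆ prime attributes and every other non-superkey FD also has a prime right side, the schema is in 3NF.

3NF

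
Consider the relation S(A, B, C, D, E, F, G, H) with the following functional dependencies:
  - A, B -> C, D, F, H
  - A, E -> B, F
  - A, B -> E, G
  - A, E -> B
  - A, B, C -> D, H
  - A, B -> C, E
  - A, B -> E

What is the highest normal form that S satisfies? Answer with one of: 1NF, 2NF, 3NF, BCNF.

Candidate keys: {A, B}, {A, E}. Prime attributes: {A, B, E}.
The left-hand side of every FD is a superkey, so BCNF is satisfied.

BCNF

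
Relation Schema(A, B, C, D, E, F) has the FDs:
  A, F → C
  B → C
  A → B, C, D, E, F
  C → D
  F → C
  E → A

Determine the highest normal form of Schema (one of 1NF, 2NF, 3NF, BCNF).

2NF

Candidate keys: {A}, {E}. Prime attributes: {A, E}.
B → C: {B}⁺ = {B, C, D}, which is not all of the attributes, so the left side is not a superkey — BCNF is violated.
Because {C} is non-prime and the left side of B → C is not a superkey, the relation is not in 3NF.
Every candidate key is a single attribute, so no partial dependency is possible; 2NF holds.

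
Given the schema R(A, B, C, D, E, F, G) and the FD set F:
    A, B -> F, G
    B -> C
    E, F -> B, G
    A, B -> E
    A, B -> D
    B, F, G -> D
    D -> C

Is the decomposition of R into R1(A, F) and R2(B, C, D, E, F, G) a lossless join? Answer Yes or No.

Common attributes: {F}; their closure is {F}.
The closure covers neither R1 nor R2 entirely; the join is not lossless.

No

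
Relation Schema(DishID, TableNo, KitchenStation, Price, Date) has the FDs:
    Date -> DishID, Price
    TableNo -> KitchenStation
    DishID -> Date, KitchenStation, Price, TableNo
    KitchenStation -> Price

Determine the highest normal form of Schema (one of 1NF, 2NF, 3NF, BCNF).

2NF

Candidate keys: {Date}, {DishID}. Prime attributes: {Date, DishID}.
TableNo -> KitchenStation breaks BCNF: {TableNo}⁺ = {KitchenStation, Price, TableNo}, so {TableNo} is not a superkey.
TableNo -> KitchenStation has non-prime {KitchenStation} on the right and a non-superkey on the left, so 3NF fails.
Every candidate key is a single attribute, so no partial dependency is possible; 2NF holds.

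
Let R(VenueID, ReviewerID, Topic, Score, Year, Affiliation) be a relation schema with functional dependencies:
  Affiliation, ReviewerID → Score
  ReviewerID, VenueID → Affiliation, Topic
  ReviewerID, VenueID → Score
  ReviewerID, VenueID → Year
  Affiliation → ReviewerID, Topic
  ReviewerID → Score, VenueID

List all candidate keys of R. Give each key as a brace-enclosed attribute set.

{Affiliation}⁺ = {Affiliation, ReviewerID, Score, Topic, VenueID, Year} — all of the relation — so {Affiliation} is a candidate key.
{ReviewerID}⁺ = {Affiliation, ReviewerID, Score, Topic, VenueID, Year} — all of the relation — so {ReviewerID} is a candidate key.
No proper subset of any of these is a key, and no other minimal superkey exists.

{Affiliation}, {ReviewerID}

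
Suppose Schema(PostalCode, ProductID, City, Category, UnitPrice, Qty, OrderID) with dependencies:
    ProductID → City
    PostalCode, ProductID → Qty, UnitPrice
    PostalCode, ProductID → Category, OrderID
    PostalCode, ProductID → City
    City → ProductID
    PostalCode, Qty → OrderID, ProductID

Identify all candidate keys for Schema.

No FD produces {PostalCode}, so it must be in every candidate key.
Closure of {City, PostalCode} is {Category, City, OrderID, PostalCode, ProductID, Qty, UnitPrice}, the whole schema; {City, PostalCode} is a candidate key.
Closure of {PostalCode, ProductID} is {Category, City, OrderID, PostalCode, ProductID, Qty, UnitPrice}, the whole schema; {PostalCode, ProductID} is a candidate key.
Closure of {PostalCode, Qty} is {Category, City, OrderID, PostalCode, ProductID, Qty, UnitPrice}, the whole schema; {PostalCode, Qty} is a candidate key.
Any other superkey properly contains one of these, so there are no further candidate keys.

{City, PostalCode}, {PostalCode, ProductID}, {PostalCode, Qty}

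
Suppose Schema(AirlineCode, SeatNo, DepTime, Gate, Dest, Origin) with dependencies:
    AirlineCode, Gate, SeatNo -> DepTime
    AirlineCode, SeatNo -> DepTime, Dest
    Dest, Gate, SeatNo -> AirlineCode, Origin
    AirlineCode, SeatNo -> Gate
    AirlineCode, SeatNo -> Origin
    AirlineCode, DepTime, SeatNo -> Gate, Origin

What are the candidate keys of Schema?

Attributes never on any right-hand side: {SeatNo} — every candidate key must contain it.
{AirlineCode, SeatNo} is a candidate key since {AirlineCode, SeatNo}⁺ = {AirlineCode, DepTime, Dest, Gate, Origin, SeatNo} covers every attribute.
{Dest, Gate, SeatNo} is a candidate key since {Dest, Gate, SeatNo}⁺ = {AirlineCode, DepTime, Dest, Gate, Origin, SeatNo} covers every attribute.
These are minimal and exhaustive — every other superkey contains one of them.

{AirlineCode, SeatNo}, {Dest, Gate, SeatNo}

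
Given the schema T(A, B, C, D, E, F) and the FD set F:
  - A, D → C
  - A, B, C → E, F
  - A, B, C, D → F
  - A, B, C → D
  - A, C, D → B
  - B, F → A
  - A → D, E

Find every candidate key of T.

{A} is a candidate key since {A}⁺ = {A, B, C, D, E, F} covers every attribute.
{B, F} is a candidate key since {B, F}⁺ = {A, B, C, D, E, F} covers every attribute.
Any other superkey properly contains one of these, so there are no further candidate keys.

{A}, {B, F}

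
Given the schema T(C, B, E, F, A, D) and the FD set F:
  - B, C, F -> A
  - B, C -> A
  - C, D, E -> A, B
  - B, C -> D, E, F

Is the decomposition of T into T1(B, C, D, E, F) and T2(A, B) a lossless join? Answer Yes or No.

No

Common attributes: {B}; their closure is {B}.
T1 ⊄ {B} and T2 ⊄ {B}, so the split is lossy.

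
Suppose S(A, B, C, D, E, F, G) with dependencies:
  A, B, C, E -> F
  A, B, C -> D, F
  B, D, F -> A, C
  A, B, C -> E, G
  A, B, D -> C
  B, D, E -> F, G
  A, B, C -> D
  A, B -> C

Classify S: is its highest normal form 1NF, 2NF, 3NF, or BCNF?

BCNF

Candidate keys: {A, B}, {B, D, E}, {B, D, F}. Prime attributes: {A, B, D, E, F}.
Every FD has a superkey on the left, so the relation is in BCNF.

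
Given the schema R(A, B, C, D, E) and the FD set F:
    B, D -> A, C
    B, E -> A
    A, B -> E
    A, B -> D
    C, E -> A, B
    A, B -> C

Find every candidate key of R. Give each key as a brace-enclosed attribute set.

{A, B}, {B, D}, {B, E}, {C, E}

{A, B}⁺ = {A, B, C, D, E}, which is every attribute, so {A, B} is a candidate key.
{B, D}⁺ = {A, B, C, D, E}, which is every attribute, so {B, D} is a candidate key.
{B, E}⁺ = {A, B, C, D, E}, which is every attribute, so {B, E} is a candidate key.
{C, E}⁺ = {A, B, C, D, E}, which is every attribute, so {C, E} is a candidate key.
No proper subset of any of these is a key, and no other minimal superkey exists.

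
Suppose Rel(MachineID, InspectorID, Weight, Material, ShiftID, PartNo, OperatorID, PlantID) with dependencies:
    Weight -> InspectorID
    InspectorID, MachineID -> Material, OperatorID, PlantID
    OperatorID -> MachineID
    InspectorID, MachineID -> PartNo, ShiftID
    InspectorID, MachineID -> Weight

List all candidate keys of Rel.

{InspectorID, MachineID}, {InspectorID, OperatorID}, {MachineID, Weight}, {OperatorID, Weight}

{InspectorID, MachineID}⁺ = {InspectorID, MachineID, Material, OperatorID, PartNo, PlantID, ShiftID, Weight}, which is every attribute, so {InspectorID, MachineID} is a candidate key.
{InspectorID, OperatorID}⁺ = {InspectorID, MachineID, Material, OperatorID, PartNo, PlantID, ShiftID, Weight}, which is every attribute, so {InspectorID, OperatorID} is a candidate key.
{MachineID, Weight}⁺ = {InspectorID, MachineID, Material, OperatorID, PartNo, PlantID, ShiftID, Weight}, which is every attribute, so {MachineID, Weight} is a candidate key.
{OperatorID, Weight}⁺ = {InspectorID, MachineID, Material, OperatorID, PartNo, PlantID, ShiftID, Weight}, which is every attribute, so {OperatorID, Weight} is a candidate key.
No proper subset of any of these is a key, and no other minimal superkey exists.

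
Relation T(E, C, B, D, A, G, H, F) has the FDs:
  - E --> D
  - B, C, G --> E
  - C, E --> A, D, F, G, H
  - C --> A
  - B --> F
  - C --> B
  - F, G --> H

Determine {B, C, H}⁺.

Start with {B, C, H}.
C --> A applies; add {A} → now {A, B, C, H}.
B --> F applies; add {F} → now {A, B, C, F, H}.
No further FD applies.

{A, B, C, F, H}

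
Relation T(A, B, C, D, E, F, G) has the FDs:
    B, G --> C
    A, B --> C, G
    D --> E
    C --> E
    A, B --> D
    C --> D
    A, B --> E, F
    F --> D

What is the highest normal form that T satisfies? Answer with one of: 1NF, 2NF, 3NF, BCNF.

2NF

Candidate key: {A, B}. Prime attributes: {A, B}.
For B, G --> C we have {B, G}⁺ = {B, C, D, E, G}; {B, G} is not a superkey, so BCNF fails.
Because {C} is non-prime and the left side of B, G --> C is not a superkey, the relation is not in 3NF.
No non-prime attribute depends on a proper subset of any candidate key, so 2NF holds.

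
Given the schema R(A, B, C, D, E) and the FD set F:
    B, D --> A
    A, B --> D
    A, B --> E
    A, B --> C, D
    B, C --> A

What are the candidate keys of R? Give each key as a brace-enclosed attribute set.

{B} never appears on the right of any FD, so every key must include it.
Closure of {A, B} is {A, B, C, D, E}, the whole schema; {A, B} is a candidate key.
Closure of {B, C} is {A, B, C, D, E}, the whole schema; {B, C} is a candidate key.
Closure of {B, D} is {A, B, C, D, E}, the whole schema; {B, D} is a candidate key.
These are minimal and exhaustive — every other superkey contains one of them.

{A, B}, {B, C}, {B, D}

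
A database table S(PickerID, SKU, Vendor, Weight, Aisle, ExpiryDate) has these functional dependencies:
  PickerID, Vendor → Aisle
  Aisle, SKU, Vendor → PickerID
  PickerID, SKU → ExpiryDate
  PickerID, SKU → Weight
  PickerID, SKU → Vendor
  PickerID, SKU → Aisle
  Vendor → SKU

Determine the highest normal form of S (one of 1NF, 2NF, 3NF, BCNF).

3NF

Candidate keys: {Aisle, Vendor}, {PickerID, SKU}, {PickerID, Vendor}. Prime attributes: {Aisle, PickerID, SKU, Vendor}.
Vendor → SKU breaks BCNF: {Vendor}⁺ = {SKU, Vendor}, so {Vendor} is not a superkey.
But every attribute on its right side ({SKU}) is prime, and the same holds for every other non-superkey FD, so 3NF still holds.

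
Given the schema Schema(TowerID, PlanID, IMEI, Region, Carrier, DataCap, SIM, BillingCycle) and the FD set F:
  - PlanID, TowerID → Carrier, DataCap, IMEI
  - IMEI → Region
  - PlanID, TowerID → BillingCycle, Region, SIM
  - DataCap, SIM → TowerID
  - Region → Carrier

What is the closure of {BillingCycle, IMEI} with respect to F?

Start with {BillingCycle, IMEI}.
IMEI → Region applies; add {Region} → now {BillingCycle, IMEI, Region}.
Region → Carrier applies; add {Carrier} → now {BillingCycle, Carrier, IMEI, Region}.
No further FD applies.

{BillingCycle, Carrier, IMEI, Region}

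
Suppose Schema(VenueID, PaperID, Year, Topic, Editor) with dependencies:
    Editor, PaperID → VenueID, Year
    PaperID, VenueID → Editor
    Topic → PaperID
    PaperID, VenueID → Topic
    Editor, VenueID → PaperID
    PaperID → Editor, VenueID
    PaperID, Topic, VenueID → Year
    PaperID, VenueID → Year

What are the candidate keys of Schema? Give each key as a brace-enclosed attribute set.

{Editor, VenueID}, {PaperID}, {Topic}

{PaperID} is a candidate key since {PaperID}⁺ = {Editor, PaperID, Topic, VenueID, Year} covers every attribute.
{Topic} is a candidate key since {Topic}⁺ = {Editor, PaperID, Topic, VenueID, Year} covers every attribute.
{Editor, VenueID} is a candidate key since {Editor, VenueID}⁺ = {Editor, PaperID, Topic, VenueID, Year} covers every attribute.
Any other superkey properly contains one of these, so there are no further candidate keys.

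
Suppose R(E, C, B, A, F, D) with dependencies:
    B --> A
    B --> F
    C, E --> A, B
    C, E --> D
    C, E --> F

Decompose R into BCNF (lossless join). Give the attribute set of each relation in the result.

Candidate key of the original relation: {C, E}.
{A, B, C, D, E, F}: {B} determines {A, B, F} here but is not a superkey — split on B --> A, F, giving {A, B, F} and {B, C, D, E}.
{A, B, F} is in BCNF.
{B, C, D, E} is in BCNF.

{A, B, F}; {B, C, D, E}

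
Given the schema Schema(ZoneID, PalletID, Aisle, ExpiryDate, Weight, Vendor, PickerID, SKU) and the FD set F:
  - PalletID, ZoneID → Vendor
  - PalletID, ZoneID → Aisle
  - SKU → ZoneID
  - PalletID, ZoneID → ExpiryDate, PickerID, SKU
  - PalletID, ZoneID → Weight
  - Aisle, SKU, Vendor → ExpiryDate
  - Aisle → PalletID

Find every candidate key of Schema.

{Aisle, SKU}⁺ = {Aisle, ExpiryDate, PalletID, PickerID, SKU, Vendor, Weight, ZoneID} — all of the relation — so {Aisle, SKU} is a candidate key.
{Aisle, ZoneID}⁺ = {Aisle, ExpiryDate, PalletID, PickerID, SKU, Vendor, Weight, ZoneID} — all of the relation — so {Aisle, ZoneID} is a candidate key.
{PalletID, SKU}⁺ = {Aisle, ExpiryDate, PalletID, PickerID, SKU, Vendor, Weight, ZoneID} — all of the relation — so {PalletID, SKU} is a candidate key.
{PalletID, ZoneID}⁺ = {Aisle, ExpiryDate, PalletID, PickerID, SKU, Vendor, Weight, ZoneID} — all of the relation — so {PalletID, ZoneID} is a candidate key.
No proper subset of any of these is a key, and no other minimal superkey exists.

{Aisle, SKU}, {Aisle, ZoneID}, {PalletID, SKU}, {PalletID, ZoneID}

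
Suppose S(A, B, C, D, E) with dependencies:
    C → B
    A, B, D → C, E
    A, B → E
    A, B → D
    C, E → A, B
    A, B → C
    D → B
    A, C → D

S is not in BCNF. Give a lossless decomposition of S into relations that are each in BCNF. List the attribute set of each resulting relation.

Candidate keys of the original relation: {A, B}, {A, C}, {A, D}, {C, E}.
{A, B, C, D, E}: {C} determines {B, C} here but is not a superkey — split on C → B, giving {B, C} and {A, C, D, E}.
{B, C} is in BCNF.
{A, C, D, E} is in BCNF.

{A, C, D, E}; {B, C}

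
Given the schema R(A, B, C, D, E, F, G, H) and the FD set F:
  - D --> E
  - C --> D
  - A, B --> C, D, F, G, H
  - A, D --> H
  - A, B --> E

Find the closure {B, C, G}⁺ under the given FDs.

{B, C, D, E, G}

Start with {B, C, G}.
C --> D applies; add {D} → now {B, C, D, G}.
D --> E applies; add {E} → now {B, C, D, E, G}.
No further FD applies.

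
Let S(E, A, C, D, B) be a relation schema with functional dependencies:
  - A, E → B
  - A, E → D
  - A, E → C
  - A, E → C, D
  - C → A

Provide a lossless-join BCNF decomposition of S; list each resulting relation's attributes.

Candidate keys of the original relation: {A, E}, {C, E}.
{A, B, C, D, E}: {C} determines {A, C} here but is not a superkey — split on C → A, giving {A, C} and {B, C, D, E}.
{A, C} has no BCNF violation.
{B, C, D, E} has no BCNF violation.

{A, C}; {B, C, D, E}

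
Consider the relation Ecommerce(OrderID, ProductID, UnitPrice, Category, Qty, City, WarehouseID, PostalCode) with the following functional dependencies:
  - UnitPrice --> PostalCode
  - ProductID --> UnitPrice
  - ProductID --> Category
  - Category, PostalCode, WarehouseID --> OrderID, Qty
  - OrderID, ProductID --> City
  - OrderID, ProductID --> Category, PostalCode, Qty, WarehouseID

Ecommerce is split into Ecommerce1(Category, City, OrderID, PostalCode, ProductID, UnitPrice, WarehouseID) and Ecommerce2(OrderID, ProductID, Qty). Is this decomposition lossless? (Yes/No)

The shared attributes are {OrderID, ProductID} and {OrderID, ProductID}⁺ = {Category, City, OrderID, PostalCode, ProductID, Qty, UnitPrice, WarehouseID}.
Ecommerce1 is contained in that closure, so Ecommerce1 ∩ Ecommerce2 --> Ecommerce1 holds and the join is lossless.

Yes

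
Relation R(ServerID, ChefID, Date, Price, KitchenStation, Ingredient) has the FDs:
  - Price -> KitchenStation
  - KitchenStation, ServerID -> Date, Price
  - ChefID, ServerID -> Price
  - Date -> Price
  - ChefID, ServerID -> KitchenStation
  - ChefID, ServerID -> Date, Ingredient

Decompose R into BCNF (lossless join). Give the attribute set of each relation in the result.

Candidate key of the original relation: {ChefID, ServerID}.
{ChefID, Date, Ingredient, KitchenStation, Price, ServerID}: {Price} determines {KitchenStation, Price} here but is not a superkey — split on Price -> KitchenStation, giving {KitchenStation, Price} and {ChefID, Date, Ingredient, Price, ServerID}.
{KitchenStation, Price} has no BCNF violation.
{ChefID, Date, Ingredient, Price, ServerID}: {Date} determines {Date, Price} here but is not a superkey — split on Date -> Price, giving {Date, Price} and {ChefID, Date, Ingredient, ServerID}.
{Date, Price} has no BCNF violation.
{ChefID, Date, Ingredient, ServerID} has no BCNF violation.

{ChefID, Date, Ingredient, ServerID}; {Date, Price}; {KitchenStation, Price}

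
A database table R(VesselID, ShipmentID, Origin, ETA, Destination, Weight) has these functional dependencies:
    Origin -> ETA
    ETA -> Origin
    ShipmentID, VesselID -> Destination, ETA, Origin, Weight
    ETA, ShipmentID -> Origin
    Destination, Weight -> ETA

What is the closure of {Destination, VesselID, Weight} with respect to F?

{Destination, ETA, Origin, VesselID, Weight}

Start with {Destination, VesselID, Weight}.
Destination, Weight -> ETA applies; add {ETA} → now {Destination, ETA, VesselID, Weight}.
ETA -> Origin applies; add {Origin} → now {Destination, ETA, Origin, VesselID, Weight}.
No further FD applies.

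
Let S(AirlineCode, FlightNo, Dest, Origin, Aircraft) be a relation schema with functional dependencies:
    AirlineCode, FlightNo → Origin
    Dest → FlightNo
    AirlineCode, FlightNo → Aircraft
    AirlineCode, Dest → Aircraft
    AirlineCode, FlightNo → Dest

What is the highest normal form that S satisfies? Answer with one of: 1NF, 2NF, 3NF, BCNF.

Candidate keys: {AirlineCode, Dest}, {AirlineCode, FlightNo}. Prime attributes: {AirlineCode, Dest, FlightNo}.
Dest → FlightNo breaks BCNF: {Dest}⁺ = {Dest, FlightNo}, so {Dest} is not a superkey.
Its right-hand attributes {FlightNo} are all prime, as are those of every other non-superkey FD — the relation is in 3NF.

3NF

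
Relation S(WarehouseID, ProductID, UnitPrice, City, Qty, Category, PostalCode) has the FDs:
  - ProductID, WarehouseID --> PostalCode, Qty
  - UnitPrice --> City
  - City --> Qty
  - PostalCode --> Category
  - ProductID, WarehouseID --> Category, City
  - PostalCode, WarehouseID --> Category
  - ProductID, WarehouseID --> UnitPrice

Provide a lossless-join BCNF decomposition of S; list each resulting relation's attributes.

{Category, PostalCode}; {City, Qty}; {City, UnitPrice}; {PostalCode, ProductID, UnitPrice, WarehouseID}

Candidate key of the original relation: {ProductID, WarehouseID}.
In {Category, City, PostalCode, ProductID, Qty, UnitPrice, WarehouseID}, {UnitPrice} is not a superkey ({UnitPrice}⁺ restricted to this set is {City, Qty, UnitPrice}), so split on UnitPrice --> City, Qty into {City, Qty, UnitPrice} and {Category, PostalCode, ProductID, UnitPrice, WarehouseID}.
In {City, Qty, UnitPrice}, {City} is not a superkey ({City}⁺ restricted to this set is {City, Qty}), so split on City --> Qty into {City, Qty} and {City, UnitPrice}.
{City, Qty} has no BCNF violation.
{City, UnitPrice} has no BCNF violation.
In {Category, PostalCode, ProductID, UnitPrice, WarehouseID}, {PostalCode} is not a superkey ({PostalCode}⁺ restricted to this set is {Category, PostalCode}), so split on PostalCode --> Category into {Category, PostalCode} and {PostalCode, ProductID, UnitPrice, WarehouseID}.
{Category, PostalCode} has no BCNF violation.
{PostalCode, ProductID, UnitPrice, WarehouseID} has no BCNF violation.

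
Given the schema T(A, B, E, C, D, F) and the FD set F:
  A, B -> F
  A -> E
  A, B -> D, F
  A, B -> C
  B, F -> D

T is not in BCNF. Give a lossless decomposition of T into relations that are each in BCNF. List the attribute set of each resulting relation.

{A, B, C, F}; {A, E}; {B, D, F}

Candidate key of the original relation: {A, B}.
{A, B, C, D, E, F}: {A} determines {A, E} here but is not a superkey — split on A -> E, giving {A, E} and {A, B, C, D, F}.
{A, E} has no BCNF violation.
{A, B, C, D, F}: {B, F} determines {B, D, F} here but is not a superkey — split on B, F -> D, giving {B, D, F} and {A, B, C, F}.
{B, D, F} has no BCNF violation.
{A, B, C, F} has no BCNF violation.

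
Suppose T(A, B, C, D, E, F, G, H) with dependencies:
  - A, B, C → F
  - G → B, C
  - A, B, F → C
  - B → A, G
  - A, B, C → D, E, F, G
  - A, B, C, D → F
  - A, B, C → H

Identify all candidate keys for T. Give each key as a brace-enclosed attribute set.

{B}⁺ = {A, B, C, D, E, F, G, H} — all of the relation — so {B} is a candidate key.
{G}⁺ = {A, B, C, D, E, F, G, H} — all of the relation — so {G} is a candidate key.
These are minimal and exhaustive — every other superkey contains one of them.

{B}, {G}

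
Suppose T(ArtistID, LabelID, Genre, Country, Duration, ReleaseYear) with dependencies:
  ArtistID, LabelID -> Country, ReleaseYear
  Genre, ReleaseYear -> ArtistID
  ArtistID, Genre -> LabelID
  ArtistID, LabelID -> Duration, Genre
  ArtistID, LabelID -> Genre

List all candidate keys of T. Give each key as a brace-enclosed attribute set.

{ArtistID, Genre}⁺ = {ArtistID, Country, Duration, Genre, LabelID, ReleaseYear}, which is every attribute, so {ArtistID, Genre} is a candidate key.
{ArtistID, LabelID}⁺ = {ArtistID, Country, Duration, Genre, LabelID, ReleaseYear}, which is every attribute, so {ArtistID, LabelID} is a candidate key.
{Genre, ReleaseYear}⁺ = {ArtistID, Country, Duration, Genre, LabelID, ReleaseYear}, which is every attribute, so {Genre, ReleaseYear} is a candidate key.
These are minimal and exhaustive — every other superkey contains one of them.

{ArtistID, Genre}, {ArtistID, LabelID}, {Genre, ReleaseYear}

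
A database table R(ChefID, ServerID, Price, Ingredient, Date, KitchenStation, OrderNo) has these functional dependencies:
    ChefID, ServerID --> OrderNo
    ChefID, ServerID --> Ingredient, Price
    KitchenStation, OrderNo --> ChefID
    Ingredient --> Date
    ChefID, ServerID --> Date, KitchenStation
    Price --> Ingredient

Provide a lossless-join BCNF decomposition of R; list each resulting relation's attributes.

Candidate keys of the original relation: {ChefID, ServerID}, {KitchenStation, OrderNo, ServerID}.
In {ChefID, Date, Ingredient, KitchenStation, OrderNo, Price, ServerID}, {KitchenStation, OrderNo} is not a superkey ({KitchenStation, OrderNo}⁺ restricted to this set is {ChefID, KitchenStation, OrderNo}), so split on KitchenStation, OrderNo --> ChefID into {ChefID, KitchenStation, OrderNo} and {Date, Ingredient, KitchenStation, OrderNo, Price, ServerID}.
{ChefID, KitchenStation, OrderNo} has no BCNF violation.
In {Date, Ingredient, KitchenStation, OrderNo, Price, ServerID}, {Ingredient} is not a superkey ({Ingredient}⁺ restricted to this set is {Date, Ingredient}), so split on Ingredient --> Date into {Date, Ingredient} and {Ingredient, KitchenStation, OrderNo, Price, ServerID}.
{Date, Ingredient} has no BCNF violation.
In {Ingredient, KitchenStation, OrderNo, Price, ServerID}, {Price} is not a superkey ({Price}⁺ restricted to this set is {Ingredient, Price}), so split on Price --> Ingredient into {Ingredient, Price} and {KitchenStation, OrderNo, Price, ServerID}.
{Ingredient, Price} has no BCNF violation.
{KitchenStation, OrderNo, Price, ServerID} has no BCNF violation.

{ChefID, KitchenStation, OrderNo}; {Date, Ingredient}; {Ingredient, Price}; {KitchenStation, OrderNo, Price, ServerID}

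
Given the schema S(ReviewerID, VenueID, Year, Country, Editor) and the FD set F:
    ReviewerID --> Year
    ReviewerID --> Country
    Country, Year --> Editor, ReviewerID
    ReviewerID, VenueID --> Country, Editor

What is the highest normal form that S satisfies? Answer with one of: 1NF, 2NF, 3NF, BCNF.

1NF

Candidate keys: {Country, VenueID, Year}, {ReviewerID, VenueID}. Prime attributes: {Country, ReviewerID, VenueID, Year}.
ReviewerID --> Year breaks BCNF: {ReviewerID}⁺ = {Country, Editor, ReviewerID, Year}, so {ReviewerID} is not a superkey.
Country, Year --> Editor, ReviewerID determines the non-prime attribute {Editor} from a non-superkey — 3NF is violated.
The proper key subset {ReviewerID} of {ReviewerID, VenueID} determines non-prime {Editor}, so the relation is not even in 2NF.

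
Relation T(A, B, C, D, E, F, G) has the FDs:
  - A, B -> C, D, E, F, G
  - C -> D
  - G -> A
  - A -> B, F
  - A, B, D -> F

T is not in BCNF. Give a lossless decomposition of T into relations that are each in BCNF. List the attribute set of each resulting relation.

{A, B, C, E, F, G}; {C, D}

Candidate keys of the original relation: {A}, {G}.
Within {A, B, C, D, E, F, G}: {C}⁺ ∩ {A, B, C, D, E, F, G} = {C, D}, not the whole set, so C -> D violates BCNF; decompose into {C, D} and {A, B, C, E, F, G}.
{C, D} has no BCNF violation.
{A, B, C, E, F, G} has no BCNF violation.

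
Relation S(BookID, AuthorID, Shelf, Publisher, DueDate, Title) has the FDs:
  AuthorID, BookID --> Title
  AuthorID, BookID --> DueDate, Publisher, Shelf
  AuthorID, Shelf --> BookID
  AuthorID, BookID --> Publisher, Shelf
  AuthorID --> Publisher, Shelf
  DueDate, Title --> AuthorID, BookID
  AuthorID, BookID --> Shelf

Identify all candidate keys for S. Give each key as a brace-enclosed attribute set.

{AuthorID} is a candidate key since {AuthorID}⁺ = {AuthorID, BookID, DueDate, Publisher, Shelf, Title} covers every attribute.
{DueDate, Title} is a candidate key since {DueDate, Title}⁺ = {AuthorID, BookID, DueDate, Publisher, Shelf, Title} covers every attribute.
These are minimal and exhaustive — every other superkey contains one of them.

{AuthorID}, {DueDate, Title}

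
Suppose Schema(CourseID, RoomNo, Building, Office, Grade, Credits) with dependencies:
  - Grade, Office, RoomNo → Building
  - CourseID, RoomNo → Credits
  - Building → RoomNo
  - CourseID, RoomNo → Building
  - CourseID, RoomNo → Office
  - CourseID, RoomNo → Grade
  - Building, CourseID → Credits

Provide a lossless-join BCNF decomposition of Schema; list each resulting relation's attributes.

{Building, Grade, Office}; {Building, RoomNo}; {CourseID, Credits, Grade, Office, RoomNo}

Candidate keys of the original relation: {Building, CourseID}, {CourseID, RoomNo}.
In {Building, CourseID, Credits, Grade, Office, RoomNo}, {Grade, Office, RoomNo} is not a superkey ({Grade, Office, RoomNo}⁺ restricted to this set is {Building, Grade, Office, RoomNo}), so split on Grade, Office, RoomNo → Building into {Building, Grade, Office, RoomNo} and {CourseID, Credits, Grade, Office, RoomNo}.
In {Building, Grade, Office, RoomNo}, {Building} is not a superkey ({Building}⁺ restricted to this set is {Building, RoomNo}), so split on Building → RoomNo into {Building, RoomNo} and {Building, Grade, Office}.
{Building, RoomNo}: every determinant is a superkey — BCNF.
{Building, Grade, Office}: every determinant is a superkey — BCNF.
{CourseID, Credits, Grade, Office, RoomNo}: every determinant is a superkey — BCNF.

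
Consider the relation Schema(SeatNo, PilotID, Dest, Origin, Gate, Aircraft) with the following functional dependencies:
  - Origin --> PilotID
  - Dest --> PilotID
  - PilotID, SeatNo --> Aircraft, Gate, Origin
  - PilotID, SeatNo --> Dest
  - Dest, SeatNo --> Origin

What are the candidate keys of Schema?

Attributes never on any right-hand side: {SeatNo} — every candidate key must contain it.
Closure of {Dest, SeatNo} is {Aircraft, Dest, Gate, Origin, PilotID, SeatNo}, the whole schema; {Dest, SeatNo} is a candidate key.
Closure of {Origin, SeatNo} is {Aircraft, Dest, Gate, Origin, PilotID, SeatNo}, the whole schema; {Origin, SeatNo} is a candidate key.
Closure of {PilotID, SeatNo} is {Aircraft, Dest, Gate, Origin, PilotID, SeatNo}, the whole schema; {PilotID, SeatNo} is a candidate key.
Any other superkey properly contains one of these, so there are no further candidate keys.

{Dest, SeatNo}, {Origin, SeatNo}, {PilotID, SeatNo}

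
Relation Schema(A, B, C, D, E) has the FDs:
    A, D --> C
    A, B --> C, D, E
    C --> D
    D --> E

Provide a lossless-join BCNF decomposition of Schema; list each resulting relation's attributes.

Candidate key of the original relation: {A, B}.
{A, B, C, D, E}: {A, D} determines {A, C, D, E} here but is not a superkey — split on A, D --> C, E, giving {A, C, D, E} and {A, B, D}.
{A, C, D, E}: {C} determines {C, D, E} here but is not a superkey — split on C --> D, E, giving {C, D, E} and {A, C}.
{C, D, E}: {D} determines {D, E} here but is not a superkey — split on D --> E, giving {D, E} and {C, D}.
{D, E} has no BCNF violation.
{C, D} has no BCNF violation.
{A, C} has no BCNF violation.
{A, B, D} has no BCNF violation.

{A, B, D}; {A, C}; {C, D}; {D, E}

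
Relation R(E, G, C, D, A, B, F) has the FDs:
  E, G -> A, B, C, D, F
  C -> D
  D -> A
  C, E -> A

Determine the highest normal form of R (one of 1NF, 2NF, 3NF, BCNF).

Candidate key: {E, G}. Prime attributes: {E, G}.
For C -> D we have {C}⁺ = {A, C, D}; {C} is not a superkey, so BCNF fails.
Because {D} is non-prime and the left side of C -> D is not a superkey, the relation is not in 3NF.
No non-prime attribute depends on a proper subset of any candidate key, so 2NF holds.

2NF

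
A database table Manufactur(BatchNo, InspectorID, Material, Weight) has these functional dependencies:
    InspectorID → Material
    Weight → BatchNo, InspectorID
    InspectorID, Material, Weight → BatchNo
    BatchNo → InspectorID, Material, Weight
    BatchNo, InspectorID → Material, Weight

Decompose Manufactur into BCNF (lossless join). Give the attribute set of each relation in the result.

Candidate keys of the original relation: {BatchNo}, {Weight}.
{BatchNo, InspectorID, Material, Weight}: {InspectorID} determines {InspectorID, Material} here but is not a superkey — split on InspectorID → Material, giving {InspectorID, Material} and {BatchNo, InspectorID, Weight}.
{InspectorID, Material}: every determinant is a superkey — BCNF.
{BatchNo, InspectorID, Weight}: every determinant is a superkey — BCNF.

{BatchNo, InspectorID, Weight}; {InspectorID, Material}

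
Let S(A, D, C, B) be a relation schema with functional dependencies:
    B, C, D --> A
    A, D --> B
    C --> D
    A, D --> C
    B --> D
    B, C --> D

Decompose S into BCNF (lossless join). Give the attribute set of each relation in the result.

Candidate keys of the original relation: {A, B}, {A, C}, {A, D}, {B, C}.
In {A, B, C, D}, {C} is not a superkey ({C}⁺ restricted to this set is {C, D}), so split on C --> D into {C, D} and {A, B, C}.
{C, D} is in BCNF.
{A, B, C} is in BCNF.

{A, B, C}; {C, D}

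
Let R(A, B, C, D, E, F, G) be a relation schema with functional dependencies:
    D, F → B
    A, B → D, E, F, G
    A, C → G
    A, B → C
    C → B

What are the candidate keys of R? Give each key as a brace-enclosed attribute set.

{A, B}, {A, C}, {A, D, F}

No FD produces {A}, so it must be in every candidate key.
Closure of {A, B} is {A, B, C, D, E, F, G}, the whole schema; {A, B} is a candidate key.
Closure of {A, C} is {A, B, C, D, E, F, G}, the whole schema; {A, C} is a candidate key.
Closure of {A, D, F} is {A, B, C, D, E, F, G}, the whole schema; {A, D, F} is a candidate key.
Any other superkey properly contains one of these, so there are no further candidate keys.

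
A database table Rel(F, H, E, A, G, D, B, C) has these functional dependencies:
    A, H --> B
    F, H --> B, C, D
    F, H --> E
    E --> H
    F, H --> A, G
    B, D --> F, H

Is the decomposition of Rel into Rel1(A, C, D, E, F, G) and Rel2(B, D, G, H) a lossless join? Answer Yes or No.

No

Rel1 ∩ Rel2 = {D, G}; its closure under F is {D, G}.
Neither Rel1 nor Rel2 is contained in that closure, so the decomposition is lossy.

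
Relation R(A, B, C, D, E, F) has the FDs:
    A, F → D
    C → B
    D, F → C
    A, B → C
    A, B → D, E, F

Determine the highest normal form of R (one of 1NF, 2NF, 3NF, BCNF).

3NF

Candidate keys: {A, B}, {A, C}, {A, F}. Prime attributes: {A, B, C, F}.
C → B: {C}⁺ = {B, C}, which is not all of the attributes, so the left side is not a superkey — BCNF is violated.
But every attribute on its right side ({B}) is prime, and the same holds for every other non-superkey FD, so 3NF still holds.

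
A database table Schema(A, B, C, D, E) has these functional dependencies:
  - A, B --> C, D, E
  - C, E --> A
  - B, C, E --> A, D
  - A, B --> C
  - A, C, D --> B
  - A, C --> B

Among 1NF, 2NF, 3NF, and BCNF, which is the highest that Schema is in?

Candidate keys: {A, B}, {A, C}, {C, E}. Prime attributes: {A, B, C, E}.
The left-hand side of every FD is a superkey, so BCNF is satisfied.

BCNF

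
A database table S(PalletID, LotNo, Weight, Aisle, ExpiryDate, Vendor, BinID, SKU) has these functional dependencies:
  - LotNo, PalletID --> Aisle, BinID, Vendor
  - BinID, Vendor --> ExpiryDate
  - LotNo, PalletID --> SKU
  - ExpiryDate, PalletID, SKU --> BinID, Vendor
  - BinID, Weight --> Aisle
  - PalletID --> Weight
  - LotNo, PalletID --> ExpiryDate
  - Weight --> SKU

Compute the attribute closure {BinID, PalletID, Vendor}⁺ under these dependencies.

{Aisle, BinID, ExpiryDate, PalletID, SKU, Vendor, Weight}

Start with {BinID, PalletID, Vendor}.
BinID, Vendor --> ExpiryDate applies; add {ExpiryDate} → now {BinID, ExpiryDate, PalletID, Vendor}.
PalletID --> Weight applies; add {Weight} → now {BinID, ExpiryDate, PalletID, Vendor, Weight}.
Weight --> SKU applies; add {SKU} → now {BinID, ExpiryDate, PalletID, SKU, Vendor, Weight}.
BinID, Weight --> Aisle applies; add {Aisle} → now {Aisle, BinID, ExpiryDate, PalletID, SKU, Vendor, Weight}.
No further FD applies.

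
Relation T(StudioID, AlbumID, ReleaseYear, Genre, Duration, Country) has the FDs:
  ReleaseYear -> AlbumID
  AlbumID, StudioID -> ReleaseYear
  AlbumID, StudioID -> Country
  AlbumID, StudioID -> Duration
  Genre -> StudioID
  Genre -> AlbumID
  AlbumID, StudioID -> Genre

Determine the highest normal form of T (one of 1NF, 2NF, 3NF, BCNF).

3NF

Candidate keys: {AlbumID, StudioID}, {Genre}, {ReleaseYear, StudioID}. Prime attributes: {AlbumID, Genre, ReleaseYear, StudioID}.
For ReleaseYear -> AlbumID we have {ReleaseYear}⁺ = {AlbumID, ReleaseYear}; {ReleaseYear} is not a superkey, so BCNF fails.
But every attribute on its right side ({AlbumID}) is prime, and the same holds for every other non-superkey FD, so 3NF still holds.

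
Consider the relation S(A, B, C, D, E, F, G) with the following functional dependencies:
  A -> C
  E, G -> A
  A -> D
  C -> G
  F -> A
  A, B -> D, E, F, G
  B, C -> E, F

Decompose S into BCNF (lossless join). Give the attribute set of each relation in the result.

Candidate keys of the original relation: {A, B}, {B, C}, {B, E, G}, {B, F}.
In {A, B, C, D, E, F, G}, {A} is not a superkey ({A}⁺ restricted to this set is {A, C, D, G}), so split on A -> C, D, G into {A, C, D, G} and {A, B, E, F}.
In {A, C, D, G}, {C} is not a superkey ({C}⁺ restricted to this set is {C, G}), so split on C -> G into {C, G} and {A, C, D}.
{C, G} is in BCNF.
{A, C, D} is in BCNF.
In {A, B, E, F}, {F} is not a superkey ({F}⁺ restricted to this set is {A, F}), so split on F -> A into {A, F} and {B, E, F}.
{A, F} is in BCNF.
{B, E, F} is in BCNF.

{A, C, D}; {A, F}; {B, E, F}; {C, G}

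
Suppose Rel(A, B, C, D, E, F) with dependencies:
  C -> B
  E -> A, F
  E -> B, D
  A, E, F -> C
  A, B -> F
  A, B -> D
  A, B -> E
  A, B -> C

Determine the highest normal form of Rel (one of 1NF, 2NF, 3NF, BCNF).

Candidate keys: {A, B}, {A, C}, {E}. Prime attributes: {A, B, C, E}.
For C -> B we have {C}⁺ = {B, C}; {C} is not a superkey, so BCNF fails.
Its right-hand attributes {B} are all prime, as are those of every other non-superkey FD — the relation is in 3NF.

3NF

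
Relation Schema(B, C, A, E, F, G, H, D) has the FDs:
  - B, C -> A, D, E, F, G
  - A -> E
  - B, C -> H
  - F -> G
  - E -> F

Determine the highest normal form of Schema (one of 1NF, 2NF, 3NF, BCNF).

Candidate key: {B, C}. Prime attributes: {B, C}.
A -> E breaks BCNF: {A}⁺ = {A, E, F, G}, so {A} is not a superkey.
A -> E has non-prime {E} on the right and a non-superkey on the left, so 3NF fails.
Checking every proper subset of each key, none determines a non-prime attribute — 2NF is satisfied.

2NF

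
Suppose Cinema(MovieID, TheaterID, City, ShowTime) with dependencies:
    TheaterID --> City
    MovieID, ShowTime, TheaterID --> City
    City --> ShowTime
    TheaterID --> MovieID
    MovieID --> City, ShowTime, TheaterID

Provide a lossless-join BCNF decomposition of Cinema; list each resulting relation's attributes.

Candidate keys of the original relation: {MovieID}, {TheaterID}.
{City, MovieID, ShowTime, TheaterID}: {City} determines {City, ShowTime} here but is not a superkey — split on City --> ShowTime, giving {City, ShowTime} and {City, MovieID, TheaterID}.
{City, ShowTime} has no BCNF violation.
{City, MovieID, TheaterID} has no BCNF violation.

{City, MovieID, TheaterID}; {City, ShowTime}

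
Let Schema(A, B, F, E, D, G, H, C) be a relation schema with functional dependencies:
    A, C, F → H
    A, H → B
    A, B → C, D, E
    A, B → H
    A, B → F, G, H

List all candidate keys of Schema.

{A, B}, {A, C, F}, {A, H}

{A} never appears on the right of any FD, so every key must include it.
{A, B}⁺ = {A, B, C, D, E, F, G, H}, which is every attribute, so {A, B} is a candidate key.
{A, H}⁺ = {A, B, C, D, E, F, G, H}, which is every attribute, so {A, H} is a candidate key.
{A, C, F}⁺ = {A, B, C, D, E, F, G, H}, which is every attribute, so {A, C, F} is a candidate key.
Any other superkey properly contains one of these, so there are no further candidate keys.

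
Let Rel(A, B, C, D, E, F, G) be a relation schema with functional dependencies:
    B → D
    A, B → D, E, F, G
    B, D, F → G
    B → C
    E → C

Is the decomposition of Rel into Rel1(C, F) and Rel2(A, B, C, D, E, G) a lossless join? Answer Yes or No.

No

Common attributes: {C}; their closure is {C}.
The closure covers neither Rel1 nor Rel2 entirely; the join is not lossless.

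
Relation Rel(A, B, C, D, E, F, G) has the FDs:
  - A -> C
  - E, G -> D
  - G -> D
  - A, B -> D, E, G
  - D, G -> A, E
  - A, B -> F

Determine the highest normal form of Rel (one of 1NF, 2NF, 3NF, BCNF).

Candidate keys: {A, B}, {B, G}. Prime attributes: {A, B, G}.
A -> C: {A}⁺ = {A, C}, which is not all of the attributes, so the left side is not a superkey — BCNF is violated.
Because {C} is non-prime and the left side of A -> C is not a superkey, the relation is not in 3NF.
{A} is a proper subset of the key {A, B}, and {A}⁺ contains the non-prime attribute {C} — a partial dependency, so 2NF is violated.

1NF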